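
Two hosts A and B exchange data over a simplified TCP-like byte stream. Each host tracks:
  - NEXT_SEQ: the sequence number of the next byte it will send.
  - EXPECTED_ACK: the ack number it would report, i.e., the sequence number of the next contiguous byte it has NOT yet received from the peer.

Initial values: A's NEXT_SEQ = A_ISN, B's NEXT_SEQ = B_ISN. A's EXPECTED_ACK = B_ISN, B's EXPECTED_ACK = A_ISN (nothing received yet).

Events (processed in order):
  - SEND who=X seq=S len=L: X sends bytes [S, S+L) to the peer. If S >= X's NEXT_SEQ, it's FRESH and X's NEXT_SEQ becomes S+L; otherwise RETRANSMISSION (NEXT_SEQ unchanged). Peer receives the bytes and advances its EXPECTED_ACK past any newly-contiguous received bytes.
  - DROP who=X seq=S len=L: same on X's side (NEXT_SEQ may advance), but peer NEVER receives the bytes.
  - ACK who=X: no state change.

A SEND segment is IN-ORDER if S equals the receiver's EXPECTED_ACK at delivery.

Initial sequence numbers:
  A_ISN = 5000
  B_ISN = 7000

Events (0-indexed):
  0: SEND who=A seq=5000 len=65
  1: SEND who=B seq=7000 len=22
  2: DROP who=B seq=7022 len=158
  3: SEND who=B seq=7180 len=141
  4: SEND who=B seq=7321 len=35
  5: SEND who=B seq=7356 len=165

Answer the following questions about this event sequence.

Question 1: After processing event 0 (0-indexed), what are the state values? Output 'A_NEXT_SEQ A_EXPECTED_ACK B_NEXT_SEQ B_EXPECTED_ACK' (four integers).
After event 0: A_seq=5065 A_ack=7000 B_seq=7000 B_ack=5065

5065 7000 7000 5065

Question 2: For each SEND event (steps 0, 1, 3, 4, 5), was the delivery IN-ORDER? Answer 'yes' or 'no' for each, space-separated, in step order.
Step 0: SEND seq=5000 -> in-order
Step 1: SEND seq=7000 -> in-order
Step 3: SEND seq=7180 -> out-of-order
Step 4: SEND seq=7321 -> out-of-order
Step 5: SEND seq=7356 -> out-of-order

Answer: yes yes no no no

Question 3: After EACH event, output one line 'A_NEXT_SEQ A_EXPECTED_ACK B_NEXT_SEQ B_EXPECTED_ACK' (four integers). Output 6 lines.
5065 7000 7000 5065
5065 7022 7022 5065
5065 7022 7180 5065
5065 7022 7321 5065
5065 7022 7356 5065
5065 7022 7521 5065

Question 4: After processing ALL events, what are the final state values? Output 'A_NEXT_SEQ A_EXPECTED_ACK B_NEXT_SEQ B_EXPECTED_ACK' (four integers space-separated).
Answer: 5065 7022 7521 5065

Derivation:
After event 0: A_seq=5065 A_ack=7000 B_seq=7000 B_ack=5065
After event 1: A_seq=5065 A_ack=7022 B_seq=7022 B_ack=5065
After event 2: A_seq=5065 A_ack=7022 B_seq=7180 B_ack=5065
After event 3: A_seq=5065 A_ack=7022 B_seq=7321 B_ack=5065
After event 4: A_seq=5065 A_ack=7022 B_seq=7356 B_ack=5065
After event 5: A_seq=5065 A_ack=7022 B_seq=7521 B_ack=5065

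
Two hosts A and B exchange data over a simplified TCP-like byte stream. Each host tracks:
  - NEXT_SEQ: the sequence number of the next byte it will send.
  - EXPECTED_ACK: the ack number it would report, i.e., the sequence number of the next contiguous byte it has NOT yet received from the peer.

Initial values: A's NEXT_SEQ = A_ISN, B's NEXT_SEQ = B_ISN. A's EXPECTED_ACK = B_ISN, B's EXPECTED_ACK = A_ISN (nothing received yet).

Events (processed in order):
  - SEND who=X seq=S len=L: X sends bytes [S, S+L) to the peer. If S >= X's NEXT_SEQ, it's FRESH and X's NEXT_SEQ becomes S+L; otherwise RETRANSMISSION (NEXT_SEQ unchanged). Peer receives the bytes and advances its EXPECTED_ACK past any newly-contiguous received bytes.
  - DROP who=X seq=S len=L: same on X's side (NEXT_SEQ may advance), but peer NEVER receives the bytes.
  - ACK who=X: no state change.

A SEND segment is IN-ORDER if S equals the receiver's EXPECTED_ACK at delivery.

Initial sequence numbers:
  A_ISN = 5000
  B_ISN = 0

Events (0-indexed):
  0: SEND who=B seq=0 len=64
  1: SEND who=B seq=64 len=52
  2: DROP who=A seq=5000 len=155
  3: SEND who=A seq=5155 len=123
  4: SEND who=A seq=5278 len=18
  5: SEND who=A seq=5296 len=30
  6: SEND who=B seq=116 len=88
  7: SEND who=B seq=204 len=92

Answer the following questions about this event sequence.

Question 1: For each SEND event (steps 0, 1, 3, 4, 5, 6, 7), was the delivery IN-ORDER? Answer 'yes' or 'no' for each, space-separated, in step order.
Step 0: SEND seq=0 -> in-order
Step 1: SEND seq=64 -> in-order
Step 3: SEND seq=5155 -> out-of-order
Step 4: SEND seq=5278 -> out-of-order
Step 5: SEND seq=5296 -> out-of-order
Step 6: SEND seq=116 -> in-order
Step 7: SEND seq=204 -> in-order

Answer: yes yes no no no yes yes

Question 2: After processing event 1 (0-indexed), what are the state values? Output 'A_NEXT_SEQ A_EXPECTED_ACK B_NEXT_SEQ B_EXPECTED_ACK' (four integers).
After event 0: A_seq=5000 A_ack=64 B_seq=64 B_ack=5000
After event 1: A_seq=5000 A_ack=116 B_seq=116 B_ack=5000

5000 116 116 5000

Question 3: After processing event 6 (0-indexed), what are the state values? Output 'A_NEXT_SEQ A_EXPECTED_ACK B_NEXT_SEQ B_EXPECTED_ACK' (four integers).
After event 0: A_seq=5000 A_ack=64 B_seq=64 B_ack=5000
After event 1: A_seq=5000 A_ack=116 B_seq=116 B_ack=5000
After event 2: A_seq=5155 A_ack=116 B_seq=116 B_ack=5000
After event 3: A_seq=5278 A_ack=116 B_seq=116 B_ack=5000
After event 4: A_seq=5296 A_ack=116 B_seq=116 B_ack=5000
After event 5: A_seq=5326 A_ack=116 B_seq=116 B_ack=5000
After event 6: A_seq=5326 A_ack=204 B_seq=204 B_ack=5000

5326 204 204 5000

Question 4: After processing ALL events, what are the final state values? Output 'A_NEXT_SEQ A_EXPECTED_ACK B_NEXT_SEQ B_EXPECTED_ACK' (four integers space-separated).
Answer: 5326 296 296 5000

Derivation:
After event 0: A_seq=5000 A_ack=64 B_seq=64 B_ack=5000
After event 1: A_seq=5000 A_ack=116 B_seq=116 B_ack=5000
After event 2: A_seq=5155 A_ack=116 B_seq=116 B_ack=5000
After event 3: A_seq=5278 A_ack=116 B_seq=116 B_ack=5000
After event 4: A_seq=5296 A_ack=116 B_seq=116 B_ack=5000
After event 5: A_seq=5326 A_ack=116 B_seq=116 B_ack=5000
After event 6: A_seq=5326 A_ack=204 B_seq=204 B_ack=5000
After event 7: A_seq=5326 A_ack=296 B_seq=296 B_ack=5000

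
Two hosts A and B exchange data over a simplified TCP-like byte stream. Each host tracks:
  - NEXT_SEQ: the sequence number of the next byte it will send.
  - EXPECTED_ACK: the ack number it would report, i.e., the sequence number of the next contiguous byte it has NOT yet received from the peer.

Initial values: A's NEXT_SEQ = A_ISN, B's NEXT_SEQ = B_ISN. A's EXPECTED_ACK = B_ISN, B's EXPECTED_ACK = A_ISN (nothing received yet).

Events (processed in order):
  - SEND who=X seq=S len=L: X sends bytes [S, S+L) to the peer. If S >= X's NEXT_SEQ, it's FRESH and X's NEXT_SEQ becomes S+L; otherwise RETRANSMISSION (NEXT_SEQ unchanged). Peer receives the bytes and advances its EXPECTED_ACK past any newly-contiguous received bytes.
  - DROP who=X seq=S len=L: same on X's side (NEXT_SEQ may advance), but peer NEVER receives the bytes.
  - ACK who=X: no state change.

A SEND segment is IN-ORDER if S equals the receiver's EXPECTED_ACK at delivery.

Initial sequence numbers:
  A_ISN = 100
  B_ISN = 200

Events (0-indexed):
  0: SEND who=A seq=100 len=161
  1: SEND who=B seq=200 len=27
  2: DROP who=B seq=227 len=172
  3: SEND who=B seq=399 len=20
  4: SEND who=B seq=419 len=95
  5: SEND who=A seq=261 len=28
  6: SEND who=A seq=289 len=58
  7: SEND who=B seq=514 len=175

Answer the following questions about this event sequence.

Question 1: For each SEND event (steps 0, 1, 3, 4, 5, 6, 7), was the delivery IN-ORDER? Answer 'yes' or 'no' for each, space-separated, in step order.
Answer: yes yes no no yes yes no

Derivation:
Step 0: SEND seq=100 -> in-order
Step 1: SEND seq=200 -> in-order
Step 3: SEND seq=399 -> out-of-order
Step 4: SEND seq=419 -> out-of-order
Step 5: SEND seq=261 -> in-order
Step 6: SEND seq=289 -> in-order
Step 7: SEND seq=514 -> out-of-order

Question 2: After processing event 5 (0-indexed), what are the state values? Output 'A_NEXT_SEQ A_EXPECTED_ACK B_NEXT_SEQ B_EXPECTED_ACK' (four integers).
After event 0: A_seq=261 A_ack=200 B_seq=200 B_ack=261
After event 1: A_seq=261 A_ack=227 B_seq=227 B_ack=261
After event 2: A_seq=261 A_ack=227 B_seq=399 B_ack=261
After event 3: A_seq=261 A_ack=227 B_seq=419 B_ack=261
After event 4: A_seq=261 A_ack=227 B_seq=514 B_ack=261
After event 5: A_seq=289 A_ack=227 B_seq=514 B_ack=289

289 227 514 289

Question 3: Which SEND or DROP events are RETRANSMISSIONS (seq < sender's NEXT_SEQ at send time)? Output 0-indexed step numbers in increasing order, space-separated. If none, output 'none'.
Answer: none

Derivation:
Step 0: SEND seq=100 -> fresh
Step 1: SEND seq=200 -> fresh
Step 2: DROP seq=227 -> fresh
Step 3: SEND seq=399 -> fresh
Step 4: SEND seq=419 -> fresh
Step 5: SEND seq=261 -> fresh
Step 6: SEND seq=289 -> fresh
Step 7: SEND seq=514 -> fresh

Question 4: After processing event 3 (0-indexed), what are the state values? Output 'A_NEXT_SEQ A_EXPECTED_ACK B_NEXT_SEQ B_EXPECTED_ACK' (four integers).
After event 0: A_seq=261 A_ack=200 B_seq=200 B_ack=261
After event 1: A_seq=261 A_ack=227 B_seq=227 B_ack=261
After event 2: A_seq=261 A_ack=227 B_seq=399 B_ack=261
After event 3: A_seq=261 A_ack=227 B_seq=419 B_ack=261

261 227 419 261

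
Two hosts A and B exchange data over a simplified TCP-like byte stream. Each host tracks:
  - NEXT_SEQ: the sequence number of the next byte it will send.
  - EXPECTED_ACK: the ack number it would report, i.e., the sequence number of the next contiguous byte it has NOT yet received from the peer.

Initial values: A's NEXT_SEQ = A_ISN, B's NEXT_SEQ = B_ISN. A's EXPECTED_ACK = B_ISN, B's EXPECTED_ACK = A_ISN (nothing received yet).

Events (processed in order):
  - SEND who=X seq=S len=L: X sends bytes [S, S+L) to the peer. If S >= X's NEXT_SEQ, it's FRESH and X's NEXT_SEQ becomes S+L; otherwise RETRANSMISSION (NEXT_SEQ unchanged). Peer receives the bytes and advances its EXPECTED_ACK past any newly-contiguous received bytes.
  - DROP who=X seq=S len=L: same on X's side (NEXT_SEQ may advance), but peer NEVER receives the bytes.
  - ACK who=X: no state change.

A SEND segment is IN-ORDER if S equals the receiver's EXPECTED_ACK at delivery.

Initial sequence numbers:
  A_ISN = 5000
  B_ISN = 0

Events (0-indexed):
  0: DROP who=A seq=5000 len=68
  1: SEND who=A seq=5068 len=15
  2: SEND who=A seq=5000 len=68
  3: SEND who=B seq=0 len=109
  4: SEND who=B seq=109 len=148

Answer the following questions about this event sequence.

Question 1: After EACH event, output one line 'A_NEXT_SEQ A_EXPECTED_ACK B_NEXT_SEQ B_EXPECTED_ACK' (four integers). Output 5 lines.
5068 0 0 5000
5083 0 0 5000
5083 0 0 5083
5083 109 109 5083
5083 257 257 5083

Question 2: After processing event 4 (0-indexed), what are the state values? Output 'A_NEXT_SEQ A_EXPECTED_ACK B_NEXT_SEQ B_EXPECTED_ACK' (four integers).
After event 0: A_seq=5068 A_ack=0 B_seq=0 B_ack=5000
After event 1: A_seq=5083 A_ack=0 B_seq=0 B_ack=5000
After event 2: A_seq=5083 A_ack=0 B_seq=0 B_ack=5083
After event 3: A_seq=5083 A_ack=109 B_seq=109 B_ack=5083
After event 4: A_seq=5083 A_ack=257 B_seq=257 B_ack=5083

5083 257 257 5083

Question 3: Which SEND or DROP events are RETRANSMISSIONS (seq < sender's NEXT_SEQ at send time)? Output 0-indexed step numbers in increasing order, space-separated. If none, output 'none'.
Step 0: DROP seq=5000 -> fresh
Step 1: SEND seq=5068 -> fresh
Step 2: SEND seq=5000 -> retransmit
Step 3: SEND seq=0 -> fresh
Step 4: SEND seq=109 -> fresh

Answer: 2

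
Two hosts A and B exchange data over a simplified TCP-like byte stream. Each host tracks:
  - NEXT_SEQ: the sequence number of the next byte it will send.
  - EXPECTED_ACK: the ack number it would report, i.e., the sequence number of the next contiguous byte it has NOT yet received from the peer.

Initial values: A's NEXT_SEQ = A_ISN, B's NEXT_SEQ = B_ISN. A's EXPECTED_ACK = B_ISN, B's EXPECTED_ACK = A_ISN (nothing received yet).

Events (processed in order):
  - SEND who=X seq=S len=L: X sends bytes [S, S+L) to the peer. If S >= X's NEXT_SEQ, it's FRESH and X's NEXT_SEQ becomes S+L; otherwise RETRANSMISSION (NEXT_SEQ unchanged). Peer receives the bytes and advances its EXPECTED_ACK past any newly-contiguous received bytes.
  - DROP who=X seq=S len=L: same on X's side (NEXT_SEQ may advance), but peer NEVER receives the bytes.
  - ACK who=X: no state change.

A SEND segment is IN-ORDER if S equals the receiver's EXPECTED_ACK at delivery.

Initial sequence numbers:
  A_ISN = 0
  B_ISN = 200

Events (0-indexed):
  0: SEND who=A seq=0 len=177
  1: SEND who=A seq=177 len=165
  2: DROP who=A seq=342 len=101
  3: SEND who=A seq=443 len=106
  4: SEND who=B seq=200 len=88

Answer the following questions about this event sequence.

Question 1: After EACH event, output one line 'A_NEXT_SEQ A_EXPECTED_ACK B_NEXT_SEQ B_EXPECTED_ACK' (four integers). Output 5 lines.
177 200 200 177
342 200 200 342
443 200 200 342
549 200 200 342
549 288 288 342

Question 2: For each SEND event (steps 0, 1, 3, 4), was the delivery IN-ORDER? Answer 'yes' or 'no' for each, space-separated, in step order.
Answer: yes yes no yes

Derivation:
Step 0: SEND seq=0 -> in-order
Step 1: SEND seq=177 -> in-order
Step 3: SEND seq=443 -> out-of-order
Step 4: SEND seq=200 -> in-order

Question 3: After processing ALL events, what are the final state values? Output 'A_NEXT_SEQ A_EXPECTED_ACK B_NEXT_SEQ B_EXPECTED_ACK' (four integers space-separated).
After event 0: A_seq=177 A_ack=200 B_seq=200 B_ack=177
After event 1: A_seq=342 A_ack=200 B_seq=200 B_ack=342
After event 2: A_seq=443 A_ack=200 B_seq=200 B_ack=342
After event 3: A_seq=549 A_ack=200 B_seq=200 B_ack=342
After event 4: A_seq=549 A_ack=288 B_seq=288 B_ack=342

Answer: 549 288 288 342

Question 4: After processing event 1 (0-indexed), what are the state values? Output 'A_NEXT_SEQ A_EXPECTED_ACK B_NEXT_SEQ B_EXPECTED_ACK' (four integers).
After event 0: A_seq=177 A_ack=200 B_seq=200 B_ack=177
After event 1: A_seq=342 A_ack=200 B_seq=200 B_ack=342

342 200 200 342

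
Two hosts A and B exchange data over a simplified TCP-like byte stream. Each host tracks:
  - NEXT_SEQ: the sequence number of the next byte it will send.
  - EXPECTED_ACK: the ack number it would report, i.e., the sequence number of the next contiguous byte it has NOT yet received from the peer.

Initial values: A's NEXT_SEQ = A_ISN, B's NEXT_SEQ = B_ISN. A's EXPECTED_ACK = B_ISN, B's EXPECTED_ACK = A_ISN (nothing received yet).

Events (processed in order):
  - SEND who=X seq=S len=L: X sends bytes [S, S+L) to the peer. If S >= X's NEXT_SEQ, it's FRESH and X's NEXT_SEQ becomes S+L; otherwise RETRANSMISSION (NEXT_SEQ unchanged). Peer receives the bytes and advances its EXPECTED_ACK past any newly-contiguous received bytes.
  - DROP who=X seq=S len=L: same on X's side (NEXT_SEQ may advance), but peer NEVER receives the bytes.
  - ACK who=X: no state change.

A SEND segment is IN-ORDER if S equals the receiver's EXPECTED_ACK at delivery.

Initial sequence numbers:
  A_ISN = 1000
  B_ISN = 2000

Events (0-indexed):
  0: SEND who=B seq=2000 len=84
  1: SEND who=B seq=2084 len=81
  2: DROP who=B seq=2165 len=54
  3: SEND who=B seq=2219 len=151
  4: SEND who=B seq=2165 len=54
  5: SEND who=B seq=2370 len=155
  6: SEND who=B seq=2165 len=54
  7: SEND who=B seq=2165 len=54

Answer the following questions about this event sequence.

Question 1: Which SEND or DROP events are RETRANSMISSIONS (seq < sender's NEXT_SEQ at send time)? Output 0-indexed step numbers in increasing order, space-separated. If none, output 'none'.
Answer: 4 6 7

Derivation:
Step 0: SEND seq=2000 -> fresh
Step 1: SEND seq=2084 -> fresh
Step 2: DROP seq=2165 -> fresh
Step 3: SEND seq=2219 -> fresh
Step 4: SEND seq=2165 -> retransmit
Step 5: SEND seq=2370 -> fresh
Step 6: SEND seq=2165 -> retransmit
Step 7: SEND seq=2165 -> retransmit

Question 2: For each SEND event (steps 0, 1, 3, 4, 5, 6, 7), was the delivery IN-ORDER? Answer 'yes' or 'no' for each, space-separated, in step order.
Step 0: SEND seq=2000 -> in-order
Step 1: SEND seq=2084 -> in-order
Step 3: SEND seq=2219 -> out-of-order
Step 4: SEND seq=2165 -> in-order
Step 5: SEND seq=2370 -> in-order
Step 6: SEND seq=2165 -> out-of-order
Step 7: SEND seq=2165 -> out-of-order

Answer: yes yes no yes yes no no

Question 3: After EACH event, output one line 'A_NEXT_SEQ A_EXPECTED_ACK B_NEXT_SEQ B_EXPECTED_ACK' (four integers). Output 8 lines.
1000 2084 2084 1000
1000 2165 2165 1000
1000 2165 2219 1000
1000 2165 2370 1000
1000 2370 2370 1000
1000 2525 2525 1000
1000 2525 2525 1000
1000 2525 2525 1000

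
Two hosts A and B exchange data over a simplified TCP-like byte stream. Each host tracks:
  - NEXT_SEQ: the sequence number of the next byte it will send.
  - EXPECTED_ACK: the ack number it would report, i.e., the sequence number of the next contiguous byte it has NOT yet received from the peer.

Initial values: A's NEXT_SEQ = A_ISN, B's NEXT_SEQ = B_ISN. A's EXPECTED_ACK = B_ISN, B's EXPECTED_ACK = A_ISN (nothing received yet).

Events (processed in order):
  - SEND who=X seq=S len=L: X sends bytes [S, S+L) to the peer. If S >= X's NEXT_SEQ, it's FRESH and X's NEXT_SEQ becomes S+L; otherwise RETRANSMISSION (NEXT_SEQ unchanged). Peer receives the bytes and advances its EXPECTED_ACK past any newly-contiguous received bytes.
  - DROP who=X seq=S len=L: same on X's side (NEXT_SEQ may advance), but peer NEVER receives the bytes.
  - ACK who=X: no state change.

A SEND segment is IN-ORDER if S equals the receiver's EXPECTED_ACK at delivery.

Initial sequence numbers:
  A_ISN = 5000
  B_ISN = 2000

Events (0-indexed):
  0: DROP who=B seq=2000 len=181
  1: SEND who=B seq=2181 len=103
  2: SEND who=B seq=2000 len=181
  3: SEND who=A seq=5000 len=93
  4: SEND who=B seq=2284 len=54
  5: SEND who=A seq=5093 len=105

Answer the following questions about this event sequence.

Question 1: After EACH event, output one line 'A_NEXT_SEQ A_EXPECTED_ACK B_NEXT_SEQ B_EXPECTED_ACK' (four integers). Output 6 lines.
5000 2000 2181 5000
5000 2000 2284 5000
5000 2284 2284 5000
5093 2284 2284 5093
5093 2338 2338 5093
5198 2338 2338 5198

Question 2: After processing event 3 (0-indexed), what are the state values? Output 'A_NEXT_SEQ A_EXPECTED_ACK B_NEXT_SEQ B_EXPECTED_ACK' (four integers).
After event 0: A_seq=5000 A_ack=2000 B_seq=2181 B_ack=5000
After event 1: A_seq=5000 A_ack=2000 B_seq=2284 B_ack=5000
After event 2: A_seq=5000 A_ack=2284 B_seq=2284 B_ack=5000
After event 3: A_seq=5093 A_ack=2284 B_seq=2284 B_ack=5093

5093 2284 2284 5093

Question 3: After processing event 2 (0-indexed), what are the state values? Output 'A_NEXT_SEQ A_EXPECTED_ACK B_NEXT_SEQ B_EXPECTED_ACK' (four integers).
After event 0: A_seq=5000 A_ack=2000 B_seq=2181 B_ack=5000
After event 1: A_seq=5000 A_ack=2000 B_seq=2284 B_ack=5000
After event 2: A_seq=5000 A_ack=2284 B_seq=2284 B_ack=5000

5000 2284 2284 5000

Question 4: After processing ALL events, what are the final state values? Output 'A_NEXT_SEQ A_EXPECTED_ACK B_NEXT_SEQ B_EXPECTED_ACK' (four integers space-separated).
After event 0: A_seq=5000 A_ack=2000 B_seq=2181 B_ack=5000
After event 1: A_seq=5000 A_ack=2000 B_seq=2284 B_ack=5000
After event 2: A_seq=5000 A_ack=2284 B_seq=2284 B_ack=5000
After event 3: A_seq=5093 A_ack=2284 B_seq=2284 B_ack=5093
After event 4: A_seq=5093 A_ack=2338 B_seq=2338 B_ack=5093
After event 5: A_seq=5198 A_ack=2338 B_seq=2338 B_ack=5198

Answer: 5198 2338 2338 5198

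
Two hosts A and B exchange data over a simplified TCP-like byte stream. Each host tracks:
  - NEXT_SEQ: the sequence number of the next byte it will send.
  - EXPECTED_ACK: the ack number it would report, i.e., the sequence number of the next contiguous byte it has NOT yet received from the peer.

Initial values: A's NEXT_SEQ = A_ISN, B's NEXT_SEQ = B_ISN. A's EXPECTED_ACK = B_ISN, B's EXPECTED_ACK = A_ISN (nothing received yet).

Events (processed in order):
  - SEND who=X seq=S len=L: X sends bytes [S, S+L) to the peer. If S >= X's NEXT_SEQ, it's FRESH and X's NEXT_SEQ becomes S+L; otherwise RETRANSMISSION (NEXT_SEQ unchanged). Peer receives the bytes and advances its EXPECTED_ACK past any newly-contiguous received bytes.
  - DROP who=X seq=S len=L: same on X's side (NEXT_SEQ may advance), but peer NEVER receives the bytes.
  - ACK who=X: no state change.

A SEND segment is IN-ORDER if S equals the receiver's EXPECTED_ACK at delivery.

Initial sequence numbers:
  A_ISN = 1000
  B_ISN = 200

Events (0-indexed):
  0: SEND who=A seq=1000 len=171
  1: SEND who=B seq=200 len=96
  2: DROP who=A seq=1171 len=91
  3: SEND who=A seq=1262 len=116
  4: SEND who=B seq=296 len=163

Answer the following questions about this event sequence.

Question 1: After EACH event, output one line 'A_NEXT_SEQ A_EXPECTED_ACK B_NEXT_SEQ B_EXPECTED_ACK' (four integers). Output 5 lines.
1171 200 200 1171
1171 296 296 1171
1262 296 296 1171
1378 296 296 1171
1378 459 459 1171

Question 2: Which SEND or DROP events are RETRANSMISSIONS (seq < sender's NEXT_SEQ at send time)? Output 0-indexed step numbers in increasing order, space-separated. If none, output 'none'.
Answer: none

Derivation:
Step 0: SEND seq=1000 -> fresh
Step 1: SEND seq=200 -> fresh
Step 2: DROP seq=1171 -> fresh
Step 3: SEND seq=1262 -> fresh
Step 4: SEND seq=296 -> fresh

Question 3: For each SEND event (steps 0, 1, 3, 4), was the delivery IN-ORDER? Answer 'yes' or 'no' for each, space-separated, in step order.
Step 0: SEND seq=1000 -> in-order
Step 1: SEND seq=200 -> in-order
Step 3: SEND seq=1262 -> out-of-order
Step 4: SEND seq=296 -> in-order

Answer: yes yes no yes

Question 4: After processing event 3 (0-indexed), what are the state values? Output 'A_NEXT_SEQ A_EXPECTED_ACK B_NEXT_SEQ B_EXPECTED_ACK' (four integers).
After event 0: A_seq=1171 A_ack=200 B_seq=200 B_ack=1171
After event 1: A_seq=1171 A_ack=296 B_seq=296 B_ack=1171
After event 2: A_seq=1262 A_ack=296 B_seq=296 B_ack=1171
After event 3: A_seq=1378 A_ack=296 B_seq=296 B_ack=1171

1378 296 296 1171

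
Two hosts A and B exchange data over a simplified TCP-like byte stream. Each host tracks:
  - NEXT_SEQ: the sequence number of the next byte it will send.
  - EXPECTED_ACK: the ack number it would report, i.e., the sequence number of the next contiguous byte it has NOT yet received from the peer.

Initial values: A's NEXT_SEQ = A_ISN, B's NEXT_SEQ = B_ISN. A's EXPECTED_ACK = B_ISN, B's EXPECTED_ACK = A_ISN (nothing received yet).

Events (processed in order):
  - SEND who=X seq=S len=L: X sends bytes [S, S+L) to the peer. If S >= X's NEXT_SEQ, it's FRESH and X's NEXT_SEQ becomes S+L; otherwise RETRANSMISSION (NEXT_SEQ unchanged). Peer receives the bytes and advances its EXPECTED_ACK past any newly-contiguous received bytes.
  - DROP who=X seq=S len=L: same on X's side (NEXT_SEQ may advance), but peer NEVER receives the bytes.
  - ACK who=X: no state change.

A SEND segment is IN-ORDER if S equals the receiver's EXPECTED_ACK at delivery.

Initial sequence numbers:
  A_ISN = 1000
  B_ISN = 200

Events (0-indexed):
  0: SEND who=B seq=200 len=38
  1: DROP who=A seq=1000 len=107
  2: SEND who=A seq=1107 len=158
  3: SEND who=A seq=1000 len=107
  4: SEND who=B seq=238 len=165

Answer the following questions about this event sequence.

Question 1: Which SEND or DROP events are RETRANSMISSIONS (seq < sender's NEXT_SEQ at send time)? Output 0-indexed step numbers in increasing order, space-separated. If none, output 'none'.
Answer: 3

Derivation:
Step 0: SEND seq=200 -> fresh
Step 1: DROP seq=1000 -> fresh
Step 2: SEND seq=1107 -> fresh
Step 3: SEND seq=1000 -> retransmit
Step 4: SEND seq=238 -> fresh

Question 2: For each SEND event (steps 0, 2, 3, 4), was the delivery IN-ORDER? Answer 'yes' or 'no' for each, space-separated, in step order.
Answer: yes no yes yes

Derivation:
Step 0: SEND seq=200 -> in-order
Step 2: SEND seq=1107 -> out-of-order
Step 3: SEND seq=1000 -> in-order
Step 4: SEND seq=238 -> in-order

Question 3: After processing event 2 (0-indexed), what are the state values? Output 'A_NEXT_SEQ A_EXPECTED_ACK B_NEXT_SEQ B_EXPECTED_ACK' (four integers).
After event 0: A_seq=1000 A_ack=238 B_seq=238 B_ack=1000
After event 1: A_seq=1107 A_ack=238 B_seq=238 B_ack=1000
After event 2: A_seq=1265 A_ack=238 B_seq=238 B_ack=1000

1265 238 238 1000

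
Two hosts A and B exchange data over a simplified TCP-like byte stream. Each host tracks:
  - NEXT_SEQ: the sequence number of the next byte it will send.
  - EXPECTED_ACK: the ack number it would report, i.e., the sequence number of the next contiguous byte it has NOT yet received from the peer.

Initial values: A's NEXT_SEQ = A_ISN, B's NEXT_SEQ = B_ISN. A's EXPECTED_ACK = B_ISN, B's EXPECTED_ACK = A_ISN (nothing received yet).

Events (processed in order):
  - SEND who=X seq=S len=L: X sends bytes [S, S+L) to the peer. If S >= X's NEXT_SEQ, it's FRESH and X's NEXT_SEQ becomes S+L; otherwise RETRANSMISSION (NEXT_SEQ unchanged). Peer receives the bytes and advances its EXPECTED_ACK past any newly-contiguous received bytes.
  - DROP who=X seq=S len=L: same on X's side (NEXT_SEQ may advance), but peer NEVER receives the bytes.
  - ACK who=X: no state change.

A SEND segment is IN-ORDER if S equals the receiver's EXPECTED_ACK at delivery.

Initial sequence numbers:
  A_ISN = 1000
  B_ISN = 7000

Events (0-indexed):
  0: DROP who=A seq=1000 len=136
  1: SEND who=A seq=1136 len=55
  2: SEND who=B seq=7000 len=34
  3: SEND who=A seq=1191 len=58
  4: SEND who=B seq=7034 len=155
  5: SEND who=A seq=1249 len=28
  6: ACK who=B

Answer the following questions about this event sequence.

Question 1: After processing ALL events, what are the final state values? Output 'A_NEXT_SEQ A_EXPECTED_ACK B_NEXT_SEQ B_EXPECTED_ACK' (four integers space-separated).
Answer: 1277 7189 7189 1000

Derivation:
After event 0: A_seq=1136 A_ack=7000 B_seq=7000 B_ack=1000
After event 1: A_seq=1191 A_ack=7000 B_seq=7000 B_ack=1000
After event 2: A_seq=1191 A_ack=7034 B_seq=7034 B_ack=1000
After event 3: A_seq=1249 A_ack=7034 B_seq=7034 B_ack=1000
After event 4: A_seq=1249 A_ack=7189 B_seq=7189 B_ack=1000
After event 5: A_seq=1277 A_ack=7189 B_seq=7189 B_ack=1000
After event 6: A_seq=1277 A_ack=7189 B_seq=7189 B_ack=1000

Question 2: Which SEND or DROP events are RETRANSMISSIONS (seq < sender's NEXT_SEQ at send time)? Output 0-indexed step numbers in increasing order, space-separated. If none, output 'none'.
Step 0: DROP seq=1000 -> fresh
Step 1: SEND seq=1136 -> fresh
Step 2: SEND seq=7000 -> fresh
Step 3: SEND seq=1191 -> fresh
Step 4: SEND seq=7034 -> fresh
Step 5: SEND seq=1249 -> fresh

Answer: none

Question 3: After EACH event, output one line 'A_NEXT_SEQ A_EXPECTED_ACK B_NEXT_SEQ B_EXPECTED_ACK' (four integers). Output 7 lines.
1136 7000 7000 1000
1191 7000 7000 1000
1191 7034 7034 1000
1249 7034 7034 1000
1249 7189 7189 1000
1277 7189 7189 1000
1277 7189 7189 1000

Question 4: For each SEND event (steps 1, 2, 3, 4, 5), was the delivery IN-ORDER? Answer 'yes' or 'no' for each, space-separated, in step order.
Step 1: SEND seq=1136 -> out-of-order
Step 2: SEND seq=7000 -> in-order
Step 3: SEND seq=1191 -> out-of-order
Step 4: SEND seq=7034 -> in-order
Step 5: SEND seq=1249 -> out-of-order

Answer: no yes no yes no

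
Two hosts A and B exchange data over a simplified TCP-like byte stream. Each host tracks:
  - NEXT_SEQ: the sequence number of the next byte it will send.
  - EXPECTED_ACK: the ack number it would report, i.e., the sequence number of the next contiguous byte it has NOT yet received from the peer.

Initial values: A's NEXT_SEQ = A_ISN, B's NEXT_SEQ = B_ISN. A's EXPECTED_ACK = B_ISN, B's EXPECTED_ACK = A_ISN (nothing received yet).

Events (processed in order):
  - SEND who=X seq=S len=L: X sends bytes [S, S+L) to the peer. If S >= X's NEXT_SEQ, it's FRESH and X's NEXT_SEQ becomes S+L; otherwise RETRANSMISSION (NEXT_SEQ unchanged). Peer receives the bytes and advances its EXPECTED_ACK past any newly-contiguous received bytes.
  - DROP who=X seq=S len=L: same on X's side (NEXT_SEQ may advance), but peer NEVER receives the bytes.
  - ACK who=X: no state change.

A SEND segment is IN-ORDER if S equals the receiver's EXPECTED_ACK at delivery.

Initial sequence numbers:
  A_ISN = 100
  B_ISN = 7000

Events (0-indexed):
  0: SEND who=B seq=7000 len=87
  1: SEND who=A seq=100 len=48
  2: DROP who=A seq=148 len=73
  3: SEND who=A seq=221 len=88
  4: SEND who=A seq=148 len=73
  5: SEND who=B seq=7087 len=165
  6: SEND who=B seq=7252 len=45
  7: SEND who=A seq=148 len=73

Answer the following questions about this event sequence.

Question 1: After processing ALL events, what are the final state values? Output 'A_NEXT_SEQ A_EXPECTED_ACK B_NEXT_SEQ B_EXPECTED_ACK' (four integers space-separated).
After event 0: A_seq=100 A_ack=7087 B_seq=7087 B_ack=100
After event 1: A_seq=148 A_ack=7087 B_seq=7087 B_ack=148
After event 2: A_seq=221 A_ack=7087 B_seq=7087 B_ack=148
After event 3: A_seq=309 A_ack=7087 B_seq=7087 B_ack=148
After event 4: A_seq=309 A_ack=7087 B_seq=7087 B_ack=309
After event 5: A_seq=309 A_ack=7252 B_seq=7252 B_ack=309
After event 6: A_seq=309 A_ack=7297 B_seq=7297 B_ack=309
After event 7: A_seq=309 A_ack=7297 B_seq=7297 B_ack=309

Answer: 309 7297 7297 309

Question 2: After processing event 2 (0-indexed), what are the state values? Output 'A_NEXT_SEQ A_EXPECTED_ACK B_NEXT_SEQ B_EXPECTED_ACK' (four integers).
After event 0: A_seq=100 A_ack=7087 B_seq=7087 B_ack=100
After event 1: A_seq=148 A_ack=7087 B_seq=7087 B_ack=148
After event 2: A_seq=221 A_ack=7087 B_seq=7087 B_ack=148

221 7087 7087 148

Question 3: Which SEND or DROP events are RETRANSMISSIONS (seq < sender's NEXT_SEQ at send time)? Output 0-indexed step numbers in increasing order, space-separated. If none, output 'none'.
Answer: 4 7

Derivation:
Step 0: SEND seq=7000 -> fresh
Step 1: SEND seq=100 -> fresh
Step 2: DROP seq=148 -> fresh
Step 3: SEND seq=221 -> fresh
Step 4: SEND seq=148 -> retransmit
Step 5: SEND seq=7087 -> fresh
Step 6: SEND seq=7252 -> fresh
Step 7: SEND seq=148 -> retransmit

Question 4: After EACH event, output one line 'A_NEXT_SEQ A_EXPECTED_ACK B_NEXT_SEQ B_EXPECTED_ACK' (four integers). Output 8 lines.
100 7087 7087 100
148 7087 7087 148
221 7087 7087 148
309 7087 7087 148
309 7087 7087 309
309 7252 7252 309
309 7297 7297 309
309 7297 7297 309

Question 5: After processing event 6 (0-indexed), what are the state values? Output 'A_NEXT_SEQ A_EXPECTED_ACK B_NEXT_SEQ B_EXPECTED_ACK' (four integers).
After event 0: A_seq=100 A_ack=7087 B_seq=7087 B_ack=100
After event 1: A_seq=148 A_ack=7087 B_seq=7087 B_ack=148
After event 2: A_seq=221 A_ack=7087 B_seq=7087 B_ack=148
After event 3: A_seq=309 A_ack=7087 B_seq=7087 B_ack=148
After event 4: A_seq=309 A_ack=7087 B_seq=7087 B_ack=309
After event 5: A_seq=309 A_ack=7252 B_seq=7252 B_ack=309
After event 6: A_seq=309 A_ack=7297 B_seq=7297 B_ack=309

309 7297 7297 309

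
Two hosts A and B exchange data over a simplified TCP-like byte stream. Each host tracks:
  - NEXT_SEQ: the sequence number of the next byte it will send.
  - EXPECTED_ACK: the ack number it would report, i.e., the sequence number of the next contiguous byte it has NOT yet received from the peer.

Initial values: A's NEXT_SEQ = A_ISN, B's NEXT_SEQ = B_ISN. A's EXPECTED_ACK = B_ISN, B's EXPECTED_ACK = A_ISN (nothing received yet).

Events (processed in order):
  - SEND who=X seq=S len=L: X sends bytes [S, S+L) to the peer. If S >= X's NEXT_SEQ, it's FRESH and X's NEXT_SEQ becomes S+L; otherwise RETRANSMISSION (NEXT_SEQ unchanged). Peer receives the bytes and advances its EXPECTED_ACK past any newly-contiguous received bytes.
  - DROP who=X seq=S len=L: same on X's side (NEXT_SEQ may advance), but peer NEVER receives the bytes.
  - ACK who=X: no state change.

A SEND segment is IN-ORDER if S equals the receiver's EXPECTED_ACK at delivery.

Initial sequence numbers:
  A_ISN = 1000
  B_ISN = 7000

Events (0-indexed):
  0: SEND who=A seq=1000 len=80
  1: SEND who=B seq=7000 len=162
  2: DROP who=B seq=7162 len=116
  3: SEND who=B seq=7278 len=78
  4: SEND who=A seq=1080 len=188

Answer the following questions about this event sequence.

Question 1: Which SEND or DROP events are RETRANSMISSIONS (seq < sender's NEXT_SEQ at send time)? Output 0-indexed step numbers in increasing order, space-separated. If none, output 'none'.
Answer: none

Derivation:
Step 0: SEND seq=1000 -> fresh
Step 1: SEND seq=7000 -> fresh
Step 2: DROP seq=7162 -> fresh
Step 3: SEND seq=7278 -> fresh
Step 4: SEND seq=1080 -> fresh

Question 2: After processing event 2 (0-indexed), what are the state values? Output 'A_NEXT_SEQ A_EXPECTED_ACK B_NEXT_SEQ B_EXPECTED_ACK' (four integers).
After event 0: A_seq=1080 A_ack=7000 B_seq=7000 B_ack=1080
After event 1: A_seq=1080 A_ack=7162 B_seq=7162 B_ack=1080
After event 2: A_seq=1080 A_ack=7162 B_seq=7278 B_ack=1080

1080 7162 7278 1080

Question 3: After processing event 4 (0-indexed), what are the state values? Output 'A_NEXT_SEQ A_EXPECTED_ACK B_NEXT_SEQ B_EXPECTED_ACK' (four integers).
After event 0: A_seq=1080 A_ack=7000 B_seq=7000 B_ack=1080
After event 1: A_seq=1080 A_ack=7162 B_seq=7162 B_ack=1080
After event 2: A_seq=1080 A_ack=7162 B_seq=7278 B_ack=1080
After event 3: A_seq=1080 A_ack=7162 B_seq=7356 B_ack=1080
After event 4: A_seq=1268 A_ack=7162 B_seq=7356 B_ack=1268

1268 7162 7356 1268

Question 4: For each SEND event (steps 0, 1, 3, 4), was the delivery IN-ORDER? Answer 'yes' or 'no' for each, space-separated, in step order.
Step 0: SEND seq=1000 -> in-order
Step 1: SEND seq=7000 -> in-order
Step 3: SEND seq=7278 -> out-of-order
Step 4: SEND seq=1080 -> in-order

Answer: yes yes no yes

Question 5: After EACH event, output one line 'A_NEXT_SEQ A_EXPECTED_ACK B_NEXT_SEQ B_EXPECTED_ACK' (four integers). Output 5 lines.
1080 7000 7000 1080
1080 7162 7162 1080
1080 7162 7278 1080
1080 7162 7356 1080
1268 7162 7356 1268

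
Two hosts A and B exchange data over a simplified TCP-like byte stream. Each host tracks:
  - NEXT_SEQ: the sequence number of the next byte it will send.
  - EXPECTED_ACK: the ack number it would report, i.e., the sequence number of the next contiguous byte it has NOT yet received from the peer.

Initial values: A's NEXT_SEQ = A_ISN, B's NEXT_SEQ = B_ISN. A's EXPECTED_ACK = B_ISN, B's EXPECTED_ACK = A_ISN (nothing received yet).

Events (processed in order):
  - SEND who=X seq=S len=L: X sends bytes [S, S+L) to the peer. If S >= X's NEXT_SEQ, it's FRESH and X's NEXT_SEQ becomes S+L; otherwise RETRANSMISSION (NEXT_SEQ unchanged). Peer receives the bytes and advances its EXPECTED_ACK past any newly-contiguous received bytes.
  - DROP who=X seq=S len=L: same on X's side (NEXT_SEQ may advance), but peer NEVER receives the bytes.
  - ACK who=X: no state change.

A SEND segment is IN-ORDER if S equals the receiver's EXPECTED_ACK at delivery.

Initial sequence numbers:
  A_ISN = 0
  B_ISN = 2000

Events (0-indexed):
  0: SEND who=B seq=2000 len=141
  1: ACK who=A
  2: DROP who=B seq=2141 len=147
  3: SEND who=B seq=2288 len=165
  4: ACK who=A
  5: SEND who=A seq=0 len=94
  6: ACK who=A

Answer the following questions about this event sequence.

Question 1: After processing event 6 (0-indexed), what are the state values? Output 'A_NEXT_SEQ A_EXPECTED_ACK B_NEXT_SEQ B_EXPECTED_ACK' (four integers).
After event 0: A_seq=0 A_ack=2141 B_seq=2141 B_ack=0
After event 1: A_seq=0 A_ack=2141 B_seq=2141 B_ack=0
After event 2: A_seq=0 A_ack=2141 B_seq=2288 B_ack=0
After event 3: A_seq=0 A_ack=2141 B_seq=2453 B_ack=0
After event 4: A_seq=0 A_ack=2141 B_seq=2453 B_ack=0
After event 5: A_seq=94 A_ack=2141 B_seq=2453 B_ack=94
After event 6: A_seq=94 A_ack=2141 B_seq=2453 B_ack=94

94 2141 2453 94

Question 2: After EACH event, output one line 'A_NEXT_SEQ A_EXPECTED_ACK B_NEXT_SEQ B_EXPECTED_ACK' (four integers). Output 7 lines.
0 2141 2141 0
0 2141 2141 0
0 2141 2288 0
0 2141 2453 0
0 2141 2453 0
94 2141 2453 94
94 2141 2453 94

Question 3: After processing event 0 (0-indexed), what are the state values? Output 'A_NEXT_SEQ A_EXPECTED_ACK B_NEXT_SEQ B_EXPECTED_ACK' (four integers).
After event 0: A_seq=0 A_ack=2141 B_seq=2141 B_ack=0

0 2141 2141 0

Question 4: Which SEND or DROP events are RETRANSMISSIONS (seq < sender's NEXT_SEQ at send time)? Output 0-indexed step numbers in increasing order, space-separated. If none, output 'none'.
Answer: none

Derivation:
Step 0: SEND seq=2000 -> fresh
Step 2: DROP seq=2141 -> fresh
Step 3: SEND seq=2288 -> fresh
Step 5: SEND seq=0 -> fresh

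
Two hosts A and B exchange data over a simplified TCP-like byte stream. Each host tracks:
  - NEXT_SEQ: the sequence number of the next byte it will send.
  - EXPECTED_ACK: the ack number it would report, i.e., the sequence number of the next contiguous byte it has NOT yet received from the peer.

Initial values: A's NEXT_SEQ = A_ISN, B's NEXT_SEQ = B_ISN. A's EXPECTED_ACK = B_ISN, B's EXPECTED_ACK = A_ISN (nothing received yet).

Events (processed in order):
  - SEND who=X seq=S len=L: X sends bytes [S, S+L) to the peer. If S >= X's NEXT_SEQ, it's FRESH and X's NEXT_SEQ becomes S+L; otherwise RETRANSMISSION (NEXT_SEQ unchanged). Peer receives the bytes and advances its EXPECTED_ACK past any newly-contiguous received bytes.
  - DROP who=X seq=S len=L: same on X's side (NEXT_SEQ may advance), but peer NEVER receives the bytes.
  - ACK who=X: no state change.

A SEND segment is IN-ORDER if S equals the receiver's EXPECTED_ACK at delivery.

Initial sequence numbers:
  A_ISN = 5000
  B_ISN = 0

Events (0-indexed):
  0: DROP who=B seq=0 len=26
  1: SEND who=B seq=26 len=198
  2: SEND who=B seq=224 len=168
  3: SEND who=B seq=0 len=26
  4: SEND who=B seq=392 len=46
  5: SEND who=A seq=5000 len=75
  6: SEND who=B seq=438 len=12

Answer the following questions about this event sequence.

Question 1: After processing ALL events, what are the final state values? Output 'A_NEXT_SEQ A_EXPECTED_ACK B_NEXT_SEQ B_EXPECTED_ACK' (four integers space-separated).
After event 0: A_seq=5000 A_ack=0 B_seq=26 B_ack=5000
After event 1: A_seq=5000 A_ack=0 B_seq=224 B_ack=5000
After event 2: A_seq=5000 A_ack=0 B_seq=392 B_ack=5000
After event 3: A_seq=5000 A_ack=392 B_seq=392 B_ack=5000
After event 4: A_seq=5000 A_ack=438 B_seq=438 B_ack=5000
After event 5: A_seq=5075 A_ack=438 B_seq=438 B_ack=5075
After event 6: A_seq=5075 A_ack=450 B_seq=450 B_ack=5075

Answer: 5075 450 450 5075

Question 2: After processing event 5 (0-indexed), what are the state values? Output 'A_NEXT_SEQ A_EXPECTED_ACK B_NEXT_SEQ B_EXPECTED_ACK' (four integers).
After event 0: A_seq=5000 A_ack=0 B_seq=26 B_ack=5000
After event 1: A_seq=5000 A_ack=0 B_seq=224 B_ack=5000
After event 2: A_seq=5000 A_ack=0 B_seq=392 B_ack=5000
After event 3: A_seq=5000 A_ack=392 B_seq=392 B_ack=5000
After event 4: A_seq=5000 A_ack=438 B_seq=438 B_ack=5000
After event 5: A_seq=5075 A_ack=438 B_seq=438 B_ack=5075

5075 438 438 5075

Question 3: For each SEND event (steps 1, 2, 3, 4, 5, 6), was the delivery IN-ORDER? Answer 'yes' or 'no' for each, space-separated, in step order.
Step 1: SEND seq=26 -> out-of-order
Step 2: SEND seq=224 -> out-of-order
Step 3: SEND seq=0 -> in-order
Step 4: SEND seq=392 -> in-order
Step 5: SEND seq=5000 -> in-order
Step 6: SEND seq=438 -> in-order

Answer: no no yes yes yes yes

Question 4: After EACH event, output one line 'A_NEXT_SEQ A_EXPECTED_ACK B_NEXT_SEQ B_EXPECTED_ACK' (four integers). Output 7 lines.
5000 0 26 5000
5000 0 224 5000
5000 0 392 5000
5000 392 392 5000
5000 438 438 5000
5075 438 438 5075
5075 450 450 5075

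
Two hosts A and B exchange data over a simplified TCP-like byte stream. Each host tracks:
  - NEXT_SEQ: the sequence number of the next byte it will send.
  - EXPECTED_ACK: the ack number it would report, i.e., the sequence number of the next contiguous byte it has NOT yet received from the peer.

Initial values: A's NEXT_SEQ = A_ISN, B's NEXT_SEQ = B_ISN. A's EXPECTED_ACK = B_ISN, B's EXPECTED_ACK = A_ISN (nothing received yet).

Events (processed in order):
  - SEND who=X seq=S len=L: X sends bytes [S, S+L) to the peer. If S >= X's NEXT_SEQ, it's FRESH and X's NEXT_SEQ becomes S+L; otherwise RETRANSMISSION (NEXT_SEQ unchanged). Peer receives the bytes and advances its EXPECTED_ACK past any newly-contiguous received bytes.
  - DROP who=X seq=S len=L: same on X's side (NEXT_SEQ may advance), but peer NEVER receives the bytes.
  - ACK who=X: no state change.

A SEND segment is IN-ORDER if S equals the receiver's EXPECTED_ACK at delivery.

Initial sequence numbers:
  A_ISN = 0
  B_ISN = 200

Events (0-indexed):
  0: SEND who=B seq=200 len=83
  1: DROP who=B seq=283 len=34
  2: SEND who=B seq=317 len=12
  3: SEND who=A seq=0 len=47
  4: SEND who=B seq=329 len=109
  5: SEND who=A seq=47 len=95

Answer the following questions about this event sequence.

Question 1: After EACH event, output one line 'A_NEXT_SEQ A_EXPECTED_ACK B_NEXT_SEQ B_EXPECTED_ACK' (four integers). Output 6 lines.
0 283 283 0
0 283 317 0
0 283 329 0
47 283 329 47
47 283 438 47
142 283 438 142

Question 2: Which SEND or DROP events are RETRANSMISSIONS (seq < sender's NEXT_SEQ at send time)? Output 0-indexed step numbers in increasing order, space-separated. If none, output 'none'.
Step 0: SEND seq=200 -> fresh
Step 1: DROP seq=283 -> fresh
Step 2: SEND seq=317 -> fresh
Step 3: SEND seq=0 -> fresh
Step 4: SEND seq=329 -> fresh
Step 5: SEND seq=47 -> fresh

Answer: none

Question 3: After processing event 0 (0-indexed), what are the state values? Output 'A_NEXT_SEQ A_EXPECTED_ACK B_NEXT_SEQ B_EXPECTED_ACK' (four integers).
After event 0: A_seq=0 A_ack=283 B_seq=283 B_ack=0

0 283 283 0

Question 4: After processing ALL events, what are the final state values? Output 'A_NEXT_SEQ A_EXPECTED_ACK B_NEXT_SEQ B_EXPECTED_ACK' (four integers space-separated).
After event 0: A_seq=0 A_ack=283 B_seq=283 B_ack=0
After event 1: A_seq=0 A_ack=283 B_seq=317 B_ack=0
After event 2: A_seq=0 A_ack=283 B_seq=329 B_ack=0
After event 3: A_seq=47 A_ack=283 B_seq=329 B_ack=47
After event 4: A_seq=47 A_ack=283 B_seq=438 B_ack=47
After event 5: A_seq=142 A_ack=283 B_seq=438 B_ack=142

Answer: 142 283 438 142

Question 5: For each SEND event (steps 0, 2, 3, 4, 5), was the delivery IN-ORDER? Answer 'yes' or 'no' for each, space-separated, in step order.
Answer: yes no yes no yes

Derivation:
Step 0: SEND seq=200 -> in-order
Step 2: SEND seq=317 -> out-of-order
Step 3: SEND seq=0 -> in-order
Step 4: SEND seq=329 -> out-of-order
Step 5: SEND seq=47 -> in-order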